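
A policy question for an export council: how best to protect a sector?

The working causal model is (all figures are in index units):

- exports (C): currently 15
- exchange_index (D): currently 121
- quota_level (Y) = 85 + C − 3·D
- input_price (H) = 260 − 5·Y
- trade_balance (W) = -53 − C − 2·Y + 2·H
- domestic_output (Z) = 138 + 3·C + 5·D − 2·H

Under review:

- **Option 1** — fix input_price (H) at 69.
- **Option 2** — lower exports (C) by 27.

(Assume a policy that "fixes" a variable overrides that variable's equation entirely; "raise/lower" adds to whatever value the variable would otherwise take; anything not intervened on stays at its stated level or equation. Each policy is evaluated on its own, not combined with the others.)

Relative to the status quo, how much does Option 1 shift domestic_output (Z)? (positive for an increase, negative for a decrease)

3012

Baseline:
  C = 15
  D = 121
  Y = 85 + 15 − 3·121 = -263
  H = 260 − 5·(-263) = 1575
  Z = 138 + 3·15 + 5·121 − 2·1575 = -2362
Option 1 (H := 69):
  C = 15
  D = 121
  Y = 85 + 15 − 3·121 = -263
  H = 69
  Z = 138 + 3·15 + 5·121 − 2·69 = 650
Change in Z: 650 − (-2362) = 3012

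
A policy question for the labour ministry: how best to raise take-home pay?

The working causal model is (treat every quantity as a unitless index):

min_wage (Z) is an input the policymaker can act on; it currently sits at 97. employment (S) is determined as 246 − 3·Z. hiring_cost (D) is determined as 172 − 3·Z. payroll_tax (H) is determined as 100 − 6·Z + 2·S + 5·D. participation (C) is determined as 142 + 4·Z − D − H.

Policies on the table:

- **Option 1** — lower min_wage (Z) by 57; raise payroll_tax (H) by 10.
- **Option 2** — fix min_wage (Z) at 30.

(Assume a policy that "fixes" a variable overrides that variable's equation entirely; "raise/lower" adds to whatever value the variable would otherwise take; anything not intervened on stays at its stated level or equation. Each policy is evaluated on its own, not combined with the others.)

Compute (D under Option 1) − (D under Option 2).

-30

Option 1 (Z − 57, H + 10):
  Z = 97 − 57 = 40
  D = 172 − 3·40 = 52
Option 2 (Z := 30):
  Z = 30
  D = 172 − 3·30 = 82
D: 52 − 82 = -30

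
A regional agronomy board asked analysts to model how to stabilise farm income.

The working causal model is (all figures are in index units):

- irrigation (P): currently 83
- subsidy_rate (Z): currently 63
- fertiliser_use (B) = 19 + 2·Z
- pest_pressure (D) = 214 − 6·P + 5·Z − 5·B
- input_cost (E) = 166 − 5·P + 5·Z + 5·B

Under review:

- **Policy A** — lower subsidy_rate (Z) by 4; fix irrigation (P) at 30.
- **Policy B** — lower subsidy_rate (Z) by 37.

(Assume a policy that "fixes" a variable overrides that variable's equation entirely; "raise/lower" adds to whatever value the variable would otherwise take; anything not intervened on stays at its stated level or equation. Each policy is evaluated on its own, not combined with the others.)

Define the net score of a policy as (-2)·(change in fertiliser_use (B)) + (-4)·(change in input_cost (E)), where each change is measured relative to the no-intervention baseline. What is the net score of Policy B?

Baseline:
  P = 83
  Z = 63
  B = 19 + 2·63 = 145
  E = 166 − 5·83 + 5·63 + 5·145 = 791
Policy B (Z − 37):
  P = 83
  Z = 63 − 37 = 26
  B = 19 + 2·26 = 71
  E = 166 − 5·83 + 5·26 + 5·71 = 236
ΔB = 71 − 145 = -74; ΔE = 236 − 791 = -555
Score = (-2)·(-74) + (-4)·(-555) = 2368

2368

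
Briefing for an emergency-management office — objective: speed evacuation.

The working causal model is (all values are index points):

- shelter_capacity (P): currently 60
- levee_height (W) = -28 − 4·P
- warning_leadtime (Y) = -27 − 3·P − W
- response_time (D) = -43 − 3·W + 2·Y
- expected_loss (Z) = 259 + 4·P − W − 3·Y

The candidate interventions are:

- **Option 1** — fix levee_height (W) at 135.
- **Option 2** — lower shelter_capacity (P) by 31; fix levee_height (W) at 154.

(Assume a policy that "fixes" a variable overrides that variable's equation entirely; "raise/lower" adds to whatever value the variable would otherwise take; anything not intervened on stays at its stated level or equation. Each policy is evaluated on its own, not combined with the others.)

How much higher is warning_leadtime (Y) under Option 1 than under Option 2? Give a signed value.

Option 1 (W := 135):
  P = 60
  W = 135
  Y = -27 − 3·60 − 135 = -342
Option 2 (P − 31, W := 154):
  P = 60 − 31 = 29
  W = 154
  Y = -27 − 3·29 − 154 = -268
Y: -342 − (-268) = -74

-74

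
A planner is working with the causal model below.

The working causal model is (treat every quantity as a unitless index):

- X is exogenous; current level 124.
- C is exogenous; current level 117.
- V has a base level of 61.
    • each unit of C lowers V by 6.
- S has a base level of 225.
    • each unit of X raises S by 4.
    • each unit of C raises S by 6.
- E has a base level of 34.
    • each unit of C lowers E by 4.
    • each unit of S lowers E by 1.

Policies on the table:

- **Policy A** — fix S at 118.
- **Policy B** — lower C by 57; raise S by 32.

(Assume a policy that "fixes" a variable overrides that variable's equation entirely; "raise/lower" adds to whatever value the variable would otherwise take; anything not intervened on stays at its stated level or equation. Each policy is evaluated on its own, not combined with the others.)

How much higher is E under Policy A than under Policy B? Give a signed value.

767

Policy A (S := 118):
  X = 124
  C = 117
  S = 118
  E = 34 − 4·117 − 118 = -552
Policy B (C − 57, S + 32):
  X = 124
  C = 117 − 57 = 60
  S = 225 + 4·124 + 6·60 (+32 from intervention) = 1113
  E = 34 − 4·60 − 1113 = -1319
E: -552 − (-1319) = 767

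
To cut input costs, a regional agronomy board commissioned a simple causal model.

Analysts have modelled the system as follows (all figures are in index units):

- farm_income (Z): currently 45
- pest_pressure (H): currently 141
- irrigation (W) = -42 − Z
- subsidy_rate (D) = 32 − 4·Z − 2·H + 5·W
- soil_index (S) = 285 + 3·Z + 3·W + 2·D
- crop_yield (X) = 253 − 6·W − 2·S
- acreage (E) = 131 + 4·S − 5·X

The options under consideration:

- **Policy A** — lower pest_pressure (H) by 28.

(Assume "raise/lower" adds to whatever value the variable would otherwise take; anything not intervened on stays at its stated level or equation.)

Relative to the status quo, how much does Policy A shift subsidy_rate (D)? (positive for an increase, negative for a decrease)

56

Baseline:
  Z = 45
  H = 141
  W = -42 − 45 = -87
  D = 32 − 4·45 − 2·141 + 5·(-87) = -865
Policy A (H − 28):
  Z = 45
  H = 141 − 28 = 113
  W = -42 − 45 = -87
  D = 32 − 4·45 − 2·113 + 5·(-87) = -809
Change in D: -809 − (-865) = 56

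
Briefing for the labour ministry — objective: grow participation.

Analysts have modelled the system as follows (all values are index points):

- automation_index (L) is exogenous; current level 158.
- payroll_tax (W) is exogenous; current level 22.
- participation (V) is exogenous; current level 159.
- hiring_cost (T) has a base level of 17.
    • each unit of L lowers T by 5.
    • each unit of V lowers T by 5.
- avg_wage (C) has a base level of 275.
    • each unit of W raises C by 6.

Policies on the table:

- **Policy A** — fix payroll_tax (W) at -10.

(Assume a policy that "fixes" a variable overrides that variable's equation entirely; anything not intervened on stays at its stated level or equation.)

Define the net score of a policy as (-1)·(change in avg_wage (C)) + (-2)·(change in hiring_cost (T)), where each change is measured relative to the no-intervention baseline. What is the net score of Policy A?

192

Baseline:
  L = 158
  W = 22
  V = 159
  T = 17 − 5·158 − 5·159 = -1568
  C = 275 + 6·22 = 407
Policy A (W := -10):
  L = 158
  W = -10
  V = 159
  T = 17 − 5·158 − 5·159 = -1568
  C = 275 + 6·(-10) = 215
ΔC = 215 − 407 = -192; ΔT = -1568 − (-1568) = 0
Score = (-1)·(-192) + (-2)·0 = 192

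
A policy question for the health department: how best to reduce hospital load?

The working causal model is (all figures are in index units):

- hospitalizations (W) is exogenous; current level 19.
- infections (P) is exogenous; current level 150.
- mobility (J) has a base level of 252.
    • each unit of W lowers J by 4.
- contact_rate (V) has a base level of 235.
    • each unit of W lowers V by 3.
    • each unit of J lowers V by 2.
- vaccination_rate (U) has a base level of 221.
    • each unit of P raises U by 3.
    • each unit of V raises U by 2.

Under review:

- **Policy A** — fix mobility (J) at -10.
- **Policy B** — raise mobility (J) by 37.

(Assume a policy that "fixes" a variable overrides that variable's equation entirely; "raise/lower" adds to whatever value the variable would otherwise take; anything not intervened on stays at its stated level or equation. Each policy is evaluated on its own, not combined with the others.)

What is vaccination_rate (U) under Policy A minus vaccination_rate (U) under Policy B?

892

Policy A (J := -10):
  W = 19
  P = 150
  J = -10
  V = 235 − 3·19 − 2·(-10) = 198
  U = 221 + 3·150 + 2·198 = 1067
Policy B (J + 37):
  W = 19
  P = 150
  J = 252 − 4·19 (+37 from intervention) = 213
  V = 235 − 3·19 − 2·213 = -248
  U = 221 + 3·150 + 2·(-248) = 175
U: 1067 − 175 = 892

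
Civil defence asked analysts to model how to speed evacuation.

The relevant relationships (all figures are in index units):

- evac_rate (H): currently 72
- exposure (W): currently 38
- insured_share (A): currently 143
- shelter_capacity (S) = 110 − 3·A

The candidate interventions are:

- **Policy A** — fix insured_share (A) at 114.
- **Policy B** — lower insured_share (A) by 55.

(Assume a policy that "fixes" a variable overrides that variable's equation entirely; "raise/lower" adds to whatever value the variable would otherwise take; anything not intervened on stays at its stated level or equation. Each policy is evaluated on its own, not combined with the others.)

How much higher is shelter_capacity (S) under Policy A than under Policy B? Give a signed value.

Policy A (A := 114):
  A = 114
  S = 110 − 3·114 = -232
Policy B (A − 55):
  A = 143 − 55 = 88
  S = 110 − 3·88 = -154
S: -232 − (-154) = -78

-78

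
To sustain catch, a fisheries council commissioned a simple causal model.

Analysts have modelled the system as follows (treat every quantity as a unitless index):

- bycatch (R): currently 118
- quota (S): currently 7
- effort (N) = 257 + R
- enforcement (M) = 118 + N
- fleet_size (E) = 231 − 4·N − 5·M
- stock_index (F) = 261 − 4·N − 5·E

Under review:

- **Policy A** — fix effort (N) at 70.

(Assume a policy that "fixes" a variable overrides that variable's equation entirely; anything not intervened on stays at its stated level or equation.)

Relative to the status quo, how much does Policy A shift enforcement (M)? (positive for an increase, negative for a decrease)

-305

Baseline:
  R = 118
  N = 257 + 118 = 375
  M = 118 + 375 = 493
Policy A (N := 70):
  R = 118
  N = 70
  M = 118 + 70 = 188
Change in M: 188 − 493 = -305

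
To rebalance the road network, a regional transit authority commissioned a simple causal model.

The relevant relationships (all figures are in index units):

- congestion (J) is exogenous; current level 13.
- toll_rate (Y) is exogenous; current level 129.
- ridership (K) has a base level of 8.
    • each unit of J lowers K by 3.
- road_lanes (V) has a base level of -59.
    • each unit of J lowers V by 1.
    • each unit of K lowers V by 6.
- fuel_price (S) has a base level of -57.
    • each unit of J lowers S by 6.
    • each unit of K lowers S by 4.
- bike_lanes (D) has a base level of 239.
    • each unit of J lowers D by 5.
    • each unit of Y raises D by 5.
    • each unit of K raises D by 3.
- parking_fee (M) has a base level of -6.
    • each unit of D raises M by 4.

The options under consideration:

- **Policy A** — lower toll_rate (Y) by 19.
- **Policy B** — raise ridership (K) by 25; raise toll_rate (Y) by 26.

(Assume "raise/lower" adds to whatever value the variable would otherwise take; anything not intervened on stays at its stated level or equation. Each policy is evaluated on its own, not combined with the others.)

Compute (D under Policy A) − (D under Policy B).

-300

Policy A (Y − 19):
  J = 13
  Y = 129 − 19 = 110
  K = 8 − 3·13 = -31
  D = 239 − 5·13 + 5·110 + 3·(-31) = 631
Policy B (K + 25, Y + 26):
  J = 13
  Y = 129 + 26 = 155
  K = 8 − 3·13 (+25 from intervention) = -6
  D = 239 − 5·13 + 5·155 + 3·(-6) = 931
D: 631 − 931 = -300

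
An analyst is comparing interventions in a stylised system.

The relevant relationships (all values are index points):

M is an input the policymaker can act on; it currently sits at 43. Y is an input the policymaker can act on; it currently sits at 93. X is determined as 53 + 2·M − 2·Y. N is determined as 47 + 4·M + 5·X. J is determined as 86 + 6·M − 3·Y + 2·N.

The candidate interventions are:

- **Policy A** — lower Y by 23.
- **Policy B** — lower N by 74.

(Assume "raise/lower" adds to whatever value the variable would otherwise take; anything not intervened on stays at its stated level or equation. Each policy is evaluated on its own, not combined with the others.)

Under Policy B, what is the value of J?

Policy B (N − 74):
  M = 43
  Y = 93
  X = 53 + 2·43 − 2·93 = -47
  N = 47 + 4·43 + 5·(-47) (−74 from intervention) = -90
  J = 86 + 6·43 − 3·93 + 2·(-90) = -115

-115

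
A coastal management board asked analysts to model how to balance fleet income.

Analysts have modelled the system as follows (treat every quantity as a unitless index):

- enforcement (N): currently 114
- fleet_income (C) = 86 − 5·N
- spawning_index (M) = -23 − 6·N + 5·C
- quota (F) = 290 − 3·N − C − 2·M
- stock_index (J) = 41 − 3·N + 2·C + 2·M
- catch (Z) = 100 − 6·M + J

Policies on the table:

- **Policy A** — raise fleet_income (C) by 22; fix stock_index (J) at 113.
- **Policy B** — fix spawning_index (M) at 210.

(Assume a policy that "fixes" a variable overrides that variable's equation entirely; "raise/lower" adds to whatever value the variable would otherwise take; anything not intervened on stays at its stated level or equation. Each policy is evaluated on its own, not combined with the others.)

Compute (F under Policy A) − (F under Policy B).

Policy A (C + 22, J := 113):
  N = 114
  C = 86 − 5·114 (+22 from intervention) = -462
  M = -23 − 6·114 + 5·(-462) = -3017
  F = 290 − 3·114 − (-462) − 2·(-3017) = 6444
Policy B (M := 210):
  N = 114
  C = 86 − 5·114 = -484
  M = 210
  F = 290 − 3·114 − (-484) − 2·210 = 12
F: 6444 − 12 = 6432

6432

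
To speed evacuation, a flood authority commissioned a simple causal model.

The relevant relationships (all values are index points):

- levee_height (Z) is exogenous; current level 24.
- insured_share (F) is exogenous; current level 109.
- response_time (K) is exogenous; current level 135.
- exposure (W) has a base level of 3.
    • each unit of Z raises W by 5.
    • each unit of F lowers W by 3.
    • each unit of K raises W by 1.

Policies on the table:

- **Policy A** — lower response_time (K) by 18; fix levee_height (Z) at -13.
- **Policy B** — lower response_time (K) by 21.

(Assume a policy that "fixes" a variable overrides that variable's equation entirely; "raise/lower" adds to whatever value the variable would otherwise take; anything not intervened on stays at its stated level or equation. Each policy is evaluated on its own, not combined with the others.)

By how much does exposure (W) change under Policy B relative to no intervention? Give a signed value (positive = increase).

-21

Baseline:
  Z = 24
  F = 109
  K = 135
  W = 3 + 5·24 − 3·109 + 135 = -69
Policy B (K − 21):
  Z = 24
  F = 109
  K = 135 − 21 = 114
  W = 3 + 5·24 − 3·109 + 114 = -90
Change in W: -90 − (-69) = -21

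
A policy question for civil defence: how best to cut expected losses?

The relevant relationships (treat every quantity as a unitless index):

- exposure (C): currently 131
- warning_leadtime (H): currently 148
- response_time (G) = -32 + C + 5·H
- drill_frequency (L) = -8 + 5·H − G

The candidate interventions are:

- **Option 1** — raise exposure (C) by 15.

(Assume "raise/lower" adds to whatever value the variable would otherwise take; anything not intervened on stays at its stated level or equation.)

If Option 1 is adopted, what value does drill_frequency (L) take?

-122

Option 1 (C + 15):
  C = 131 + 15 = 146
  H = 148
  G = -32 + 146 + 5·148 = 854
  L = -8 + 5·148 − 854 = -122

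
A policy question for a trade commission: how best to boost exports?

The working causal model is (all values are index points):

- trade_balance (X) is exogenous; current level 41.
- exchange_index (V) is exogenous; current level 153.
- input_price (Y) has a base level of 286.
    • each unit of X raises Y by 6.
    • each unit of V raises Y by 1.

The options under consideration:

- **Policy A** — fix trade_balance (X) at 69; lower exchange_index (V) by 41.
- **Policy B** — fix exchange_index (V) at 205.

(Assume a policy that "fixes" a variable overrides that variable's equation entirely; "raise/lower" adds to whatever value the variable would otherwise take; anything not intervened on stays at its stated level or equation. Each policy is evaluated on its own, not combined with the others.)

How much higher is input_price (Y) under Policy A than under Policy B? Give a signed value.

75

Policy A (X := 69, V − 41):
  X = 69
  V = 153 − 41 = 112
  Y = 286 + 6·69 + 112 = 812
Policy B (V := 205):
  X = 41
  V = 205
  Y = 286 + 6·41 + 205 = 737
Y: 812 − 737 = 75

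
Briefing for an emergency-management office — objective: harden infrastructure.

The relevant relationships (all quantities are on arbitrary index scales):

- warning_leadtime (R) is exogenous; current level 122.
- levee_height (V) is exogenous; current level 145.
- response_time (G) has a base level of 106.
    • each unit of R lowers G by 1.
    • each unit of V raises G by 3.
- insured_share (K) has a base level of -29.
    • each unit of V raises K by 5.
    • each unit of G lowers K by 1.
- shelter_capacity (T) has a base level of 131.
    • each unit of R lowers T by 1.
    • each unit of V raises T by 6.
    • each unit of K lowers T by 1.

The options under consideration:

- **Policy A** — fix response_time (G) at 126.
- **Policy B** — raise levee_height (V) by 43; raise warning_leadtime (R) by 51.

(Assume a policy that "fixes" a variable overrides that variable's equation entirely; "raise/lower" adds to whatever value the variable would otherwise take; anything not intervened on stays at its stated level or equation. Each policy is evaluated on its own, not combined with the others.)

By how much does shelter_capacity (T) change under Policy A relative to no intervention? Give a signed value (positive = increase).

-293

Baseline:
  R = 122
  V = 145
  G = 106 − 122 + 3·145 = 419
  K = -29 + 5·145 − 419 = 277
  T = 131 − 122 + 6·145 − 277 = 602
Policy A (G := 126):
  R = 122
  V = 145
  G = 126
  K = -29 + 5·145 − 126 = 570
  T = 131 − 122 + 6·145 − 570 = 309
Change in T: 309 − 602 = -293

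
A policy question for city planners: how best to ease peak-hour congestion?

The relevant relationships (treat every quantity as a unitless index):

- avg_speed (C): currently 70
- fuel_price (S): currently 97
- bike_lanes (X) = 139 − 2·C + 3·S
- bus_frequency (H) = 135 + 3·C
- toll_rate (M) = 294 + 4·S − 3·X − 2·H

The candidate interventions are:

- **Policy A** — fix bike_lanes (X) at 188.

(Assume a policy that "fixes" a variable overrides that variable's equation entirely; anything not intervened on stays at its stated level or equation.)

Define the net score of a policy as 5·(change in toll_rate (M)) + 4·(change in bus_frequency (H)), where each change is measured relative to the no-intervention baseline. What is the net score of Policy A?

Baseline:
  C = 70
  S = 97
  X = 139 − 2·70 + 3·97 = 290
  H = 135 + 3·70 = 345
  M = 294 + 4·97 − 3·290 − 2·345 = -878
Policy A (X := 188):
  C = 70
  S = 97
  X = 188
  H = 135 + 3·70 = 345
  M = 294 + 4·97 − 3·188 − 2·345 = -572
ΔM = -572 − (-878) = 306; ΔH = 345 − 345 = 0
Score = 5·306 + 4·0 = 1530

1530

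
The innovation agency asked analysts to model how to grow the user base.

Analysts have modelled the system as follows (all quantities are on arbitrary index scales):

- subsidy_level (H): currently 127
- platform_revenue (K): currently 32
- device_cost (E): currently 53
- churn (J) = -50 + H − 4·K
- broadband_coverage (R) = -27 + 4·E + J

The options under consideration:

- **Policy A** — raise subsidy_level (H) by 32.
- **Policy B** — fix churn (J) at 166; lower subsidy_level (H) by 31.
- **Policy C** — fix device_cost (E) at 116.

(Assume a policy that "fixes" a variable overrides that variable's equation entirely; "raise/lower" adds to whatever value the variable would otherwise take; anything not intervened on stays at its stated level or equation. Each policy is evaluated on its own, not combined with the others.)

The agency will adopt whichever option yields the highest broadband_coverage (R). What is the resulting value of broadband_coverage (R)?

386

Policy A (H + 32):
  H = 127 + 32 = 159
  K = 32
  E = 53
  J = -50 + 159 − 4·32 = -19
  R = -27 + 4·53 + (-19) = 166
Policy B (J := 166, H − 31):
  H = 127 − 31 = 96
  K = 32
  E = 53
  J = 166
  R = -27 + 4·53 + 166 = 351
Policy C (E := 116):
  H = 127
  K = 32
  E = 116
  J = -50 + 127 − 4·32 = -51
  R = -27 + 4·116 + (-51) = 386
Comparing — Policy A: R=166, Policy B: R=351, Policy C: R=386. Highest is 386 (Policy C).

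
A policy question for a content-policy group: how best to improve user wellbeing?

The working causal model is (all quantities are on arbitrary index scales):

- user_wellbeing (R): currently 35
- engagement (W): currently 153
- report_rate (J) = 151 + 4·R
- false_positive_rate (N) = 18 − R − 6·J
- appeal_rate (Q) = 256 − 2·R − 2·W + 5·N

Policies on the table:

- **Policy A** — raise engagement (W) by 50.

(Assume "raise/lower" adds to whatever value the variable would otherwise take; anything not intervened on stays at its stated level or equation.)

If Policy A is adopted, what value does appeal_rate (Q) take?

Policy A (W + 50):
  R = 35
  W = 153 + 50 = 203
  J = 151 + 4·35 = 291
  N = 18 − 35 − 6·291 = -1763
  Q = 256 − 2·35 − 2·203 + 5·(-1763) = -9035

-9035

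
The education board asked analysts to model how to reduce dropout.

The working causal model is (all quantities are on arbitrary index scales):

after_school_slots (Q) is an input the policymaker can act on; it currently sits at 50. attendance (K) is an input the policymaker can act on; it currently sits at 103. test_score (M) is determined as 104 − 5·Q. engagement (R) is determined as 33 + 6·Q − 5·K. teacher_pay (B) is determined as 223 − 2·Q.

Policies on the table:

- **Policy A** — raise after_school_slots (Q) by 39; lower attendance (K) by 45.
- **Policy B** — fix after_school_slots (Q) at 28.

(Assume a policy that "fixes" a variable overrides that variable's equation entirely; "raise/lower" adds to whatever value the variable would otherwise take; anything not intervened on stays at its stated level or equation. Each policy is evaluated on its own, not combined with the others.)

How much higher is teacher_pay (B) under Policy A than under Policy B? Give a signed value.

Policy A (Q + 39, K − 45):
  Q = 50 + 39 = 89
  B = 223 − 2·89 = 45
Policy B (Q := 28):
  Q = 28
  B = 223 − 2·28 = 167
B: 45 − 167 = -122

-122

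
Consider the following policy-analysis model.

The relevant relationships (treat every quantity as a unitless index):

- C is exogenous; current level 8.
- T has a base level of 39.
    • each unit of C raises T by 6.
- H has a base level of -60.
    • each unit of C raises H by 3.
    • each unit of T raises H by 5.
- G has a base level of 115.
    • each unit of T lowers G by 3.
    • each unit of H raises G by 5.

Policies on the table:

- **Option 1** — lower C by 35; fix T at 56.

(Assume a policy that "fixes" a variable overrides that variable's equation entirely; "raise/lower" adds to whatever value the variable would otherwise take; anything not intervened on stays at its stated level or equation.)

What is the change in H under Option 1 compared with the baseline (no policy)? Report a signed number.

Baseline:
  C = 8
  T = 39 + 6·8 = 87
  H = -60 + 3·8 + 5·87 = 399
Option 1 (C − 35, T := 56):
  C = 8 − 35 = -27
  T = 56
  H = -60 + 3·(-27) + 5·56 = 139
Change in H: 139 − 399 = -260

-260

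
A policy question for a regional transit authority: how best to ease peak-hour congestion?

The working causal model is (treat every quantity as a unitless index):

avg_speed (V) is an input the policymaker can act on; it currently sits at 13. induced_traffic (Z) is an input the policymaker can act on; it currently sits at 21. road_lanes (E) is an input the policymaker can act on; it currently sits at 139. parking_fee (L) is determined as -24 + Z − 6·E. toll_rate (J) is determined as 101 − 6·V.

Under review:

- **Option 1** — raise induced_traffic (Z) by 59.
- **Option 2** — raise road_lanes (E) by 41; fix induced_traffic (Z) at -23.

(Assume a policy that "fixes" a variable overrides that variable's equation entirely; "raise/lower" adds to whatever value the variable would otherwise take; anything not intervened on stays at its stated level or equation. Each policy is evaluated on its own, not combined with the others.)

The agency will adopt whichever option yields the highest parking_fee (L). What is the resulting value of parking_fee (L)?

-778

Option 1 (Z + 59):
  Z = 21 + 59 = 80
  E = 139
  L = -24 + 80 − 6·139 = -778
Option 2 (E + 41, Z := -23):
  Z = -23
  E = 139 + 41 = 180
  L = -24 + (-23) − 6·180 = -1127
Comparing — Option 1: L=-778, Option 2: L=-1127. Highest is -778 (Option 1).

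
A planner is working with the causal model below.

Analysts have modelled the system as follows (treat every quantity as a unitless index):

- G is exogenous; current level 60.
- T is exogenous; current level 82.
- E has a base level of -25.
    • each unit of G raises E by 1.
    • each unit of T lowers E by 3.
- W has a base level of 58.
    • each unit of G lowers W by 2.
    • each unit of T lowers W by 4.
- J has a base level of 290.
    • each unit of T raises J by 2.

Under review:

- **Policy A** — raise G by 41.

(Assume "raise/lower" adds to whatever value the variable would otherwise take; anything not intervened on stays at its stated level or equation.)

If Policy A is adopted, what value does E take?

Policy A (G + 41):
  G = 60 + 41 = 101
  T = 82
  E = -25 + 101 − 3·82 = -170

-170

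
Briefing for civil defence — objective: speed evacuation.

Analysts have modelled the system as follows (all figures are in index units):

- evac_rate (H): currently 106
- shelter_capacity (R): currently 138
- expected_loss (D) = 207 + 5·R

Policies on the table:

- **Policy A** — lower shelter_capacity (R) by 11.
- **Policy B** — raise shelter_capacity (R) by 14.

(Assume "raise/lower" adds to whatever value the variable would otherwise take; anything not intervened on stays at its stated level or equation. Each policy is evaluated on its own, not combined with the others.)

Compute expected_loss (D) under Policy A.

842

Policy A (R − 11):
  R = 138 − 11 = 127
  D = 207 + 5·127 = 842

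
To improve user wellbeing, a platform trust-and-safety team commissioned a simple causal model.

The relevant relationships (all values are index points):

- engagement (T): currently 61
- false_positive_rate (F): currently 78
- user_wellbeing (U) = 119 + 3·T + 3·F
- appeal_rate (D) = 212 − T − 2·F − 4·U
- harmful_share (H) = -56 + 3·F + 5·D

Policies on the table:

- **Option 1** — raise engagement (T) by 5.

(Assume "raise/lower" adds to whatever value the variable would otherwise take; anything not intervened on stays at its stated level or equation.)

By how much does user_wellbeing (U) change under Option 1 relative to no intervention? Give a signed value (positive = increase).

15

Baseline:
  T = 61
  F = 78
  U = 119 + 3·61 + 3·78 = 536
Option 1 (T + 5):
  T = 61 + 5 = 66
  F = 78
  U = 119 + 3·66 + 3·78 = 551
Change in U: 551 − 536 = 15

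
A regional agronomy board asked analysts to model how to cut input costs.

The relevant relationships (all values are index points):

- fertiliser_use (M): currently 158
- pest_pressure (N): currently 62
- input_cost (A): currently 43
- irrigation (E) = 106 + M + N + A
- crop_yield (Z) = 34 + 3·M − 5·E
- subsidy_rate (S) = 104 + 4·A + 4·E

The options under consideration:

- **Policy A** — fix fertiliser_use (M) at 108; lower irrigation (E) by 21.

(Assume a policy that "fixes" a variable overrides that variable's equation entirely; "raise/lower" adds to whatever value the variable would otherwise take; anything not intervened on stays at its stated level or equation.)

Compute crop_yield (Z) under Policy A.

Policy A (M := 108, E − 21):
  M = 108
  N = 62
  A = 43
  E = 106 + 108 + 62 + 43 (−21 from intervention) = 298
  Z = 34 + 3·108 − 5·298 = -1132

-1132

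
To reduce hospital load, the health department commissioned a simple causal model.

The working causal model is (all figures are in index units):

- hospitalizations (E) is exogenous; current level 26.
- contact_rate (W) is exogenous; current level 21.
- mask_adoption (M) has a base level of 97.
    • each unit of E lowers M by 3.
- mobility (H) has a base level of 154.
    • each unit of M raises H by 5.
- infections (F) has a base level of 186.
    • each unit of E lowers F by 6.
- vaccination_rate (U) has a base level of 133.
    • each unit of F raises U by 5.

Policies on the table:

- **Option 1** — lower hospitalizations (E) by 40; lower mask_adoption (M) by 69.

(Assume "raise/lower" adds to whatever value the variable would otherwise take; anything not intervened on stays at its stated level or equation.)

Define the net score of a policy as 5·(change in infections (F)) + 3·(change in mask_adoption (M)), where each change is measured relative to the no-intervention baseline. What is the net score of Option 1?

1353

Baseline:
  E = 26
  M = 97 − 3·26 = 19
  F = 186 − 6·26 = 30
Option 1 (E − 40, M − 69):
  E = 26 − 40 = -14
  M = 97 − 3·(-14) (−69 from intervention) = 70
  F = 186 − 6·(-14) = 270
ΔF = 270 − 30 = 240; ΔM = 70 − 19 = 51
Score = 5·240 + 3·51 = 1353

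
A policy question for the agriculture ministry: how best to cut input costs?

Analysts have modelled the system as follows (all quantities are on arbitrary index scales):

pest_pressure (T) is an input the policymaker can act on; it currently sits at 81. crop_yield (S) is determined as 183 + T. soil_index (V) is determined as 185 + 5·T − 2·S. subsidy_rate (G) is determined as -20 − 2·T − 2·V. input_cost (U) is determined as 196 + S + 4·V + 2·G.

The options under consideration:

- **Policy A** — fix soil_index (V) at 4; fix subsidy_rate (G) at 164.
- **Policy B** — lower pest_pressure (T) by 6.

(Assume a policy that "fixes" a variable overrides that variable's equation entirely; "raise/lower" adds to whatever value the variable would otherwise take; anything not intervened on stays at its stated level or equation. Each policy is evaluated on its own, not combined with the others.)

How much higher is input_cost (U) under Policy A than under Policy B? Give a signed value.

690

Policy A (V := 4, G := 164):
  T = 81
  S = 183 + 81 = 264
  V = 4
  G = 164
  U = 196 + 264 + 4·4 + 2·164 = 804
Policy B (T − 6):
  T = 81 − 6 = 75
  S = 183 + 75 = 258
  V = 185 + 5·75 − 2·258 = 44
  G = -20 − 2·75 − 2·44 = -258
  U = 196 + 258 + 4·44 + 2·(-258) = 114
U: 804 − 114 = 690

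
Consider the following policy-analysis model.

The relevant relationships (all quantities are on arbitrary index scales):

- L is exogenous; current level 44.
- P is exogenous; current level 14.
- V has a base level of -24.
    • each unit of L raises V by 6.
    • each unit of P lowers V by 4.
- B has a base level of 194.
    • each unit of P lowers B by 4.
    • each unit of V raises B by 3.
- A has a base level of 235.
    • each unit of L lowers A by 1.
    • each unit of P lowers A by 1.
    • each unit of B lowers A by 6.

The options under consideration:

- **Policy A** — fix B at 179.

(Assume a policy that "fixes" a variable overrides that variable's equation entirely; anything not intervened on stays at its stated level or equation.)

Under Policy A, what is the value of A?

Policy A (B := 179):
  L = 44
  P = 14
  V = -24 + 6·44 − 4·14 = 184
  B = 179
  A = 235 − 44 − 14 − 6·179 = -897

-897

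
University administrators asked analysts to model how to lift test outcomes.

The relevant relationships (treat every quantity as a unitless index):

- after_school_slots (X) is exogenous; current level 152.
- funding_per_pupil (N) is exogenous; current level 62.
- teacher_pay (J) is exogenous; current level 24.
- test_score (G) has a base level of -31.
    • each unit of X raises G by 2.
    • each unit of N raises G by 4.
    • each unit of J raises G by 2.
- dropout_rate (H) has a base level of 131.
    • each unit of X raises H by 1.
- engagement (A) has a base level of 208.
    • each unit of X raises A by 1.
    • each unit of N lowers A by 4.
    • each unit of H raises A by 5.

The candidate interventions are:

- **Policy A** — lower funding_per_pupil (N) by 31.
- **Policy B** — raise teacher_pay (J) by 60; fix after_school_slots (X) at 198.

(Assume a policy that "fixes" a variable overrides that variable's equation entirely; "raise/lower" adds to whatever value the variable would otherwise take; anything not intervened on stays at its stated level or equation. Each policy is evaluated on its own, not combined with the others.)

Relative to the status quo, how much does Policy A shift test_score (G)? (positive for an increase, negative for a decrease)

Baseline:
  X = 152
  N = 62
  J = 24
  G = -31 + 2·152 + 4·62 + 2·24 = 569
Policy A (N − 31):
  X = 152
  N = 62 − 31 = 31
  J = 24
  G = -31 + 2·152 + 4·31 + 2·24 = 445
Change in G: 445 − 569 = -124

-124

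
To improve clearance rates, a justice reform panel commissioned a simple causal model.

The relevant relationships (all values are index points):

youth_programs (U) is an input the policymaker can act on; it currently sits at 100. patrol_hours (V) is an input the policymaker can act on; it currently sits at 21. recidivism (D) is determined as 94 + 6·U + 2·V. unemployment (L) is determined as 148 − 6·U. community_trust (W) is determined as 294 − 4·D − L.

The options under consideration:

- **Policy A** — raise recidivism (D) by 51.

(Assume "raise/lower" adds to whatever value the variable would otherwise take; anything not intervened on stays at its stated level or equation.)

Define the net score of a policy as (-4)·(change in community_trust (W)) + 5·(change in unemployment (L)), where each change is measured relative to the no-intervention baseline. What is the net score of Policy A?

Baseline:
  U = 100
  V = 21
  D = 94 + 6·100 + 2·21 = 736
  L = 148 − 6·100 = -452
  W = 294 − 4·736 − (-452) = -2198
Policy A (D + 51):
  U = 100
  V = 21
  D = 94 + 6·100 + 2·21 (+51 from intervention) = 787
  L = 148 − 6·100 = -452
  W = 294 − 4·787 − (-452) = -2402
ΔW = -2402 − (-2198) = -204; ΔL = -452 − (-452) = 0
Score = (-4)·(-204) + 5·0 = 816

816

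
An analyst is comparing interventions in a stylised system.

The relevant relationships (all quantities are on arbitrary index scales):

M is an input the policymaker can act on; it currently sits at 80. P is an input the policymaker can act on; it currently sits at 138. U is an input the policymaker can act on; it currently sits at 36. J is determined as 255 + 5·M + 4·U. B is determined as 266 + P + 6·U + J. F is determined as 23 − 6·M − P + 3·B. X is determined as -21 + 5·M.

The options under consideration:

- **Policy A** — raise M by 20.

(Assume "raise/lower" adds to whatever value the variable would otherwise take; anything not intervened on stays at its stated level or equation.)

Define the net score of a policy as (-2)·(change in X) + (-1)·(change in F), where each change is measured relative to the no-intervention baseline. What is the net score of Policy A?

Baseline:
  M = 80
  P = 138
  U = 36
  J = 255 + 5·80 + 4·36 = 799
  B = 266 + 138 + 6·36 + 799 = 1419
  F = 23 − 6·80 − 138 + 3·1419 = 3662
  X = -21 + 5·80 = 379
Policy A (M + 20):
  M = 80 + 20 = 100
  P = 138
  U = 36
  J = 255 + 5·100 + 4·36 = 899
  B = 266 + 138 + 6·36 + 899 = 1519
  F = 23 − 6·100 − 138 + 3·1519 = 3842
  X = -21 + 5·100 = 479
ΔX = 479 − 379 = 100; ΔF = 3842 − 3662 = 180
Score = (-2)·100 + (-1)·180 = -380

-380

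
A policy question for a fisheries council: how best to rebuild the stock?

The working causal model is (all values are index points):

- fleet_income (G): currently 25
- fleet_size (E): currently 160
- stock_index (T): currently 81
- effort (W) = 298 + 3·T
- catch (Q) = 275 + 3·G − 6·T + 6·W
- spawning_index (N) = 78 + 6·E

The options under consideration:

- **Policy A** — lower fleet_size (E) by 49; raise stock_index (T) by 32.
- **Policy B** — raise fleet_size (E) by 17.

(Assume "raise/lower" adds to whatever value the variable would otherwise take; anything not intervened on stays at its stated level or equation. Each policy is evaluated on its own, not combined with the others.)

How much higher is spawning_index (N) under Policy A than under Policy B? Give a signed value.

Policy A (E − 49, T + 32):
  E = 160 − 49 = 111
  N = 78 + 6·111 = 744
Policy B (E + 17):
  E = 160 + 17 = 177
  N = 78 + 6·177 = 1140
N: 744 − 1140 = -396

-396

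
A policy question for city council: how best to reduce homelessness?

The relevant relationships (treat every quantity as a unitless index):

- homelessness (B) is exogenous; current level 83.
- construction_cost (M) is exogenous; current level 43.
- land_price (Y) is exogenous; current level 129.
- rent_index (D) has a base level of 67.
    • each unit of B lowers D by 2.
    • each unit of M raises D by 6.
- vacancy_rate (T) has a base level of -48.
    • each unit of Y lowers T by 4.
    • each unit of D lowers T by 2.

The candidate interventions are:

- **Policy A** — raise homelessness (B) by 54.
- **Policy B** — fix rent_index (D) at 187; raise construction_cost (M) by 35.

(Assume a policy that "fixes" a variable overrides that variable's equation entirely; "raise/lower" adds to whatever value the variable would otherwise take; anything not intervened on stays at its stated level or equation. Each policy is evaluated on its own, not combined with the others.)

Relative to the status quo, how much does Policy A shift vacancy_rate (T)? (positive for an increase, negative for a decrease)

216

Baseline:
  B = 83
  M = 43
  Y = 129
  D = 67 − 2·83 + 6·43 = 159
  T = -48 − 4·129 − 2·159 = -882
Policy A (B + 54):
  B = 83 + 54 = 137
  M = 43
  Y = 129
  D = 67 − 2·137 + 6·43 = 51
  T = -48 − 4·129 − 2·51 = -666
Change in T: -666 − (-882) = 216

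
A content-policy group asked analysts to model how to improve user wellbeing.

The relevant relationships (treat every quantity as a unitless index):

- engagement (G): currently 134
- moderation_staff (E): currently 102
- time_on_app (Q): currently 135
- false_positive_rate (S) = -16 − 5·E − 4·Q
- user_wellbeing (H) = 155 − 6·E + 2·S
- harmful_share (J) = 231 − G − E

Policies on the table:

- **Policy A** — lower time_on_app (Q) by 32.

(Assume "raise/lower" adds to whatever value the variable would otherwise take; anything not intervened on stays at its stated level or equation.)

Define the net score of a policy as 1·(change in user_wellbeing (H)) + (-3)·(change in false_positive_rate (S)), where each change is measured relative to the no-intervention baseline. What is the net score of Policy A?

Baseline:
  E = 102
  Q = 135
  S = -16 − 5·102 − 4·135 = -1066
  H = 155 − 6·102 + 2·(-1066) = -2589
Policy A (Q − 32):
  E = 102
  Q = 135 − 32 = 103
  S = -16 − 5·102 − 4·103 = -938
  H = 155 − 6·102 + 2·(-938) = -2333
ΔH = -2333 − (-2589) = 256; ΔS = -938 − (-1066) = 128
Score = 1·256 + (-3)·128 = -128

-128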